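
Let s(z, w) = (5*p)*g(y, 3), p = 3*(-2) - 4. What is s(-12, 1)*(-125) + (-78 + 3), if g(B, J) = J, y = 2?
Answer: 18675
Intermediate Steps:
p = -10 (p = -6 - 4 = -10)
s(z, w) = -150 (s(z, w) = (5*(-10))*3 = -50*3 = -150)
s(-12, 1)*(-125) + (-78 + 3) = -150*(-125) + (-78 + 3) = 18750 - 75 = 18675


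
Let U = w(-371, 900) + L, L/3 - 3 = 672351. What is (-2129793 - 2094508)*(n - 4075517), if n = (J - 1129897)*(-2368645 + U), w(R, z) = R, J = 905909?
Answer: -332999100724347535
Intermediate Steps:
L = 2017062 (L = 9 + 3*672351 = 9 + 2017053 = 2017062)
U = 2016691 (U = -371 + 2017062 = 2016691)
n = 78833472552 (n = (905909 - 1129897)*(-2368645 + 2016691) = -223988*(-351954) = 78833472552)
(-2129793 - 2094508)*(n - 4075517) = (-2129793 - 2094508)*(78833472552 - 4075517) = -4224301*78829397035 = -332999100724347535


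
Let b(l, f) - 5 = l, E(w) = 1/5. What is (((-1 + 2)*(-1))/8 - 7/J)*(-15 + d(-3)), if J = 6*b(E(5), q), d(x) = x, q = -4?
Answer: 327/52 ≈ 6.2885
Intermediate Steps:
E(w) = ⅕
b(l, f) = 5 + l
J = 156/5 (J = 6*(5 + ⅕) = 6*(26/5) = 156/5 ≈ 31.200)
(((-1 + 2)*(-1))/8 - 7/J)*(-15 + d(-3)) = (((-1 + 2)*(-1))/8 - 7/156/5)*(-15 - 3) = ((1*(-1))*(⅛) - 7*5/156)*(-18) = (-1*⅛ - 35/156)*(-18) = (-⅛ - 35/156)*(-18) = -109/312*(-18) = 327/52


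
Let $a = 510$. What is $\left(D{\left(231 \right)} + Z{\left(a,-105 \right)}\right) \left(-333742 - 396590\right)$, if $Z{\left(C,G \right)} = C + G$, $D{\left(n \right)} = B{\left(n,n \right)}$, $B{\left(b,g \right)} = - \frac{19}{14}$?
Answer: $- \frac{2063553066}{7} \approx -2.9479 \cdot 10^{8}$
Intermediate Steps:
$B{\left(b,g \right)} = - \frac{19}{14}$ ($B{\left(b,g \right)} = \left(-19\right) \frac{1}{14} = - \frac{19}{14}$)
$D{\left(n \right)} = - \frac{19}{14}$
$\left(D{\left(231 \right)} + Z{\left(a,-105 \right)}\right) \left(-333742 - 396590\right) = \left(- \frac{19}{14} + \left(510 - 105\right)\right) \left(-333742 - 396590\right) = \left(- \frac{19}{14} + 405\right) \left(-730332\right) = \frac{5651}{14} \left(-730332\right) = - \frac{2063553066}{7}$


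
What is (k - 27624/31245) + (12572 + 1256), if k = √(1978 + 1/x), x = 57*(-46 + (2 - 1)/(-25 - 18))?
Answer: 144009412/10415 + √25169089397673/112803 ≈ 13872.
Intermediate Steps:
x = -112803/43 (x = 57*(-46 + 1/(-43)) = 57*(-46 + 1*(-1/43)) = 57*(-46 - 1/43) = 57*(-1979/43) = -112803/43 ≈ -2623.3)
k = √25169089397673/112803 (k = √(1978 + 1/(-112803/43)) = √(1978 - 43/112803) = √(223124291/112803) = √25169089397673/112803 ≈ 44.475)
(k - 27624/31245) + (12572 + 1256) = (√25169089397673/112803 - 27624/31245) + (12572 + 1256) = (√25169089397673/112803 - 27624*1/31245) + 13828 = (√25169089397673/112803 - 9208/10415) + 13828 = (-9208/10415 + √25169089397673/112803) + 13828 = 144009412/10415 + √25169089397673/112803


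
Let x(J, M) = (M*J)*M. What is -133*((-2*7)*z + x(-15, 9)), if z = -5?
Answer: 152285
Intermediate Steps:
x(J, M) = J*M**2 (x(J, M) = (J*M)*M = J*M**2)
-133*((-2*7)*z + x(-15, 9)) = -133*(-2*7*(-5) - 15*9**2) = -133*(-14*(-5) - 15*81) = -133*(70 - 1215) = -133*(-1145) = 152285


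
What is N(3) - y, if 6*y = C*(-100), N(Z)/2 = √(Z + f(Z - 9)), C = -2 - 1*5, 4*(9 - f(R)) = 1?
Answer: -350/3 + √47 ≈ -109.81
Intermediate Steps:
f(R) = 35/4 (f(R) = 9 - ¼*1 = 9 - ¼ = 35/4)
C = -7 (C = -2 - 5 = -7)
N(Z) = 2*√(35/4 + Z) (N(Z) = 2*√(Z + 35/4) = 2*√(35/4 + Z))
y = 350/3 (y = (-7*(-100))/6 = (⅙)*700 = 350/3 ≈ 116.67)
N(3) - y = √(35 + 4*3) - 1*350/3 = √(35 + 12) - 350/3 = √47 - 350/3 = -350/3 + √47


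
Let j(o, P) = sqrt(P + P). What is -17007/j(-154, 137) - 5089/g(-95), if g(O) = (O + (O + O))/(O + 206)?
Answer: 188293/95 - 17007*sqrt(274)/274 ≈ 954.60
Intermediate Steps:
j(o, P) = sqrt(2)*sqrt(P) (j(o, P) = sqrt(2*P) = sqrt(2)*sqrt(P))
g(O) = 3*O/(206 + O) (g(O) = (O + 2*O)/(206 + O) = (3*O)/(206 + O) = 3*O/(206 + O))
-17007/j(-154, 137) - 5089/g(-95) = -17007*sqrt(274)/274 - 5089/(3*(-95)/(206 - 95)) = -17007*sqrt(274)/274 - 5089/(3*(-95)/111) = -17007*sqrt(274)/274 - 5089/(3*(-95)*(1/111)) = -17007*sqrt(274)/274 - 5089/(-95/37) = -17007*sqrt(274)/274 - 5089*(-37/95) = -17007*sqrt(274)/274 + 188293/95 = 188293/95 - 17007*sqrt(274)/274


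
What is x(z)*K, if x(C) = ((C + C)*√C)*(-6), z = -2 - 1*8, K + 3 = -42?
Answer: -5400*I*√10 ≈ -17076.0*I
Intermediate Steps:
K = -45 (K = -3 - 42 = -45)
z = -10 (z = -2 - 8 = -10)
x(C) = -12*C^(3/2) (x(C) = ((2*C)*√C)*(-6) = (2*C^(3/2))*(-6) = -12*C^(3/2))
x(z)*K = -(-120)*I*√10*(-45) = (120*I*√10)*(-45) = -5400*I*√10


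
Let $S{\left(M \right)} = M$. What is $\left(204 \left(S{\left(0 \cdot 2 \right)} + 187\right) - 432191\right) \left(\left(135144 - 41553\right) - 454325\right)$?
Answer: $142144707562$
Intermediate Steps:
$\left(204 \left(S{\left(0 \cdot 2 \right)} + 187\right) - 432191\right) \left(\left(135144 - 41553\right) - 454325\right) = \left(204 \left(0 \cdot 2 + 187\right) - 432191\right) \left(\left(135144 - 41553\right) - 454325\right) = \left(204 \left(0 + 187\right) - 432191\right) \left(93591 - 454325\right) = \left(204 \cdot 187 - 432191\right) \left(-360734\right) = \left(38148 - 432191\right) \left(-360734\right) = \left(-394043\right) \left(-360734\right) = 142144707562$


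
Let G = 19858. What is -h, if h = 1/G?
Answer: -1/19858 ≈ -5.0358e-5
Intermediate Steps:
h = 1/19858 ≈ 5.0358e-5
-h = -1*1/19858 = -1/19858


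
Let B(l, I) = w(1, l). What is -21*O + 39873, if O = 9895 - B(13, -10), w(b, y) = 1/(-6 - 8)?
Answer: -335847/2 ≈ -1.6792e+5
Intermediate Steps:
w(b, y) = -1/14 (w(b, y) = 1/(-14) = -1/14)
B(l, I) = -1/14
O = 138531/14 (O = 9895 - 1*(-1/14) = 9895 + 1/14 = 138531/14 ≈ 9895.1)
-21*O + 39873 = -21*138531/14 + 39873 = -415593/2 + 39873 = -335847/2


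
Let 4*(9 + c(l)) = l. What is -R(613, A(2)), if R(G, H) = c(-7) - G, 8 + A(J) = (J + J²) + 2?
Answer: 2495/4 ≈ 623.75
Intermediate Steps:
c(l) = -9 + l/4
A(J) = -6 + J + J² (A(J) = -8 + ((J + J²) + 2) = -8 + (2 + J + J²) = -6 + J + J²)
R(G, H) = -43/4 - G (R(G, H) = (-9 + (¼)*(-7)) - G = (-9 - 7/4) - G = -43/4 - G)
-R(613, A(2)) = -(-43/4 - 1*613) = -(-43/4 - 613) = -1*(-2495/4) = 2495/4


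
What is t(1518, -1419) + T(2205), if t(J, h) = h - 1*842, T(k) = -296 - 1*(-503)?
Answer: -2054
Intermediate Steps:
T(k) = 207 (T(k) = -296 + 503 = 207)
t(J, h) = -842 + h (t(J, h) = h - 842 = -842 + h)
t(1518, -1419) + T(2205) = (-842 - 1419) + 207 = -2261 + 207 = -2054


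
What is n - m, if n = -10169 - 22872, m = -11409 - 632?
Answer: -21000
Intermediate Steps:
m = -12041
n = -33041
n - m = -33041 - 1*(-12041) = -33041 + 12041 = -21000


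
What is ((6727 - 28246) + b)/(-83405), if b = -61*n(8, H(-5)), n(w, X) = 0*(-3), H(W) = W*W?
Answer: 21519/83405 ≈ 0.25801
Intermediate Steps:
H(W) = W**2
n(w, X) = 0
b = 0 (b = -61*0 = 0)
((6727 - 28246) + b)/(-83405) = ((6727 - 28246) + 0)/(-83405) = (-21519 + 0)*(-1/83405) = -21519*(-1/83405) = 21519/83405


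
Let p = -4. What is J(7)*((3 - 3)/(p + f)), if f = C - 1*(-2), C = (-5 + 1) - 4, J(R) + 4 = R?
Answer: 0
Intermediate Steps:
J(R) = -4 + R
C = -8 (C = -4 - 4 = -8)
f = -6 (f = -8 - 1*(-2) = -8 + 2 = -6)
J(7)*((3 - 3)/(p + f)) = (-4 + 7)*((3 - 3)/(-4 - 6)) = 3*(0/(-10)) = 3*(0*(-⅒)) = 3*0 = 0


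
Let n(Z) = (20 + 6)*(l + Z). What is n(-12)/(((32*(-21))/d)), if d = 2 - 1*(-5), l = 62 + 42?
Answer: -299/12 ≈ -24.917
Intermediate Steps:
l = 104
d = 7 (d = 2 + 5 = 7)
n(Z) = 2704 + 26*Z (n(Z) = (20 + 6)*(104 + Z) = 26*(104 + Z) = 2704 + 26*Z)
n(-12)/(((32*(-21))/d)) = (2704 + 26*(-12))/(((32*(-21))/7)) = (2704 - 312)/((-672*⅐)) = 2392/(-96) = 2392*(-1/96) = -299/12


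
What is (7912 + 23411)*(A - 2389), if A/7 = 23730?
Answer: 5128232883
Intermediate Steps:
A = 166110 (A = 7*23730 = 166110)
(7912 + 23411)*(A - 2389) = (7912 + 23411)*(166110 - 2389) = 31323*163721 = 5128232883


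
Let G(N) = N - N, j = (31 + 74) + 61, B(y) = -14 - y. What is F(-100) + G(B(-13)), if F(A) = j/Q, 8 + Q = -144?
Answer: -83/76 ≈ -1.0921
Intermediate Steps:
Q = -152 (Q = -8 - 144 = -152)
j = 166 (j = 105 + 61 = 166)
F(A) = -83/76 (F(A) = 166/(-152) = 166*(-1/152) = -83/76)
G(N) = 0
F(-100) + G(B(-13)) = -83/76 + 0 = -83/76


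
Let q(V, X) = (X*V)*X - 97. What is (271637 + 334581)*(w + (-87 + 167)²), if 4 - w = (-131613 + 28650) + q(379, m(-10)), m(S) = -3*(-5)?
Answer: 14663807202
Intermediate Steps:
m(S) = 15
q(V, X) = -97 + V*X² (q(V, X) = (V*X)*X - 97 = V*X² - 97 = -97 + V*X²)
w = 17789 (w = 4 - ((-131613 + 28650) + (-97 + 379*15²)) = 4 - (-102963 + (-97 + 379*225)) = 4 - (-102963 + (-97 + 85275)) = 4 - (-102963 + 85178) = 4 - 1*(-17785) = 4 + 17785 = 17789)
(271637 + 334581)*(w + (-87 + 167)²) = (271637 + 334581)*(17789 + (-87 + 167)²) = 606218*(17789 + 80²) = 606218*(17789 + 6400) = 606218*24189 = 14663807202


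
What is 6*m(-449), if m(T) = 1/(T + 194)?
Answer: -2/85 ≈ -0.023529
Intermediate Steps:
m(T) = 1/(194 + T)
6*m(-449) = 6/(194 - 449) = 6/(-255) = 6*(-1/255) = -2/85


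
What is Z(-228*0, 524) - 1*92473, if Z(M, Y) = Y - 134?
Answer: -92083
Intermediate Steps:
Z(M, Y) = -134 + Y
Z(-228*0, 524) - 1*92473 = (-134 + 524) - 1*92473 = 390 - 92473 = -92083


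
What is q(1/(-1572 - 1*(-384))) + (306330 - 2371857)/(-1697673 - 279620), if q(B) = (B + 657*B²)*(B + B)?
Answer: 192401279787295/184182280378272 ≈ 1.0446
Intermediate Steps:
q(B) = 2*B*(B + 657*B²) (q(B) = (B + 657*B²)*(2*B) = 2*B*(B + 657*B²))
q(1/(-1572 - 1*(-384))) + (306330 - 2371857)/(-1697673 - 279620) = (1/(-1572 - 1*(-384)))²*(2 + 1314/(-1572 - 1*(-384))) + (306330 - 2371857)/(-1697673 - 279620) = (1/(-1572 + 384))²*(2 + 1314/(-1572 + 384)) - 2065527/(-1977293) = (1/(-1188))²*(2 + 1314/(-1188)) - 2065527*(-1/1977293) = (-1/1188)²*(2 + 1314*(-1/1188)) + 2065527/1977293 = (2 - 73/66)/1411344 + 2065527/1977293 = (1/1411344)*(59/66) + 2065527/1977293 = 59/93148704 + 2065527/1977293 = 192401279787295/184182280378272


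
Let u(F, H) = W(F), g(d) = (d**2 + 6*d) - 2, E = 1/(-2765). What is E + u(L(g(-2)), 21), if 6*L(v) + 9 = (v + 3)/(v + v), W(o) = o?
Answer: -95693/66360 ≈ -1.4420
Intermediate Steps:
E = -1/2765 ≈ -0.00036166
g(d) = -2 + d**2 + 6*d
L(v) = -3/2 + (3 + v)/(12*v) (L(v) = -3/2 + ((v + 3)/(v + v))/6 = -3/2 + ((3 + v)/((2*v)))/6 = -3/2 + ((3 + v)*(1/(2*v)))/6 = -3/2 + ((3 + v)/(2*v))/6 = -3/2 + (3 + v)/(12*v))
u(F, H) = F
E + u(L(g(-2)), 21) = -1/2765 + (3 - 17*(-2 + (-2)**2 + 6*(-2)))/(12*(-2 + (-2)**2 + 6*(-2))) = -1/2765 + (3 - 17*(-2 + 4 - 12))/(12*(-2 + 4 - 12)) = -1/2765 + (1/12)*(3 - 17*(-10))/(-10) = -1/2765 + (1/12)*(-1/10)*(3 + 170) = -1/2765 + (1/12)*(-1/10)*173 = -1/2765 - 173/120 = -95693/66360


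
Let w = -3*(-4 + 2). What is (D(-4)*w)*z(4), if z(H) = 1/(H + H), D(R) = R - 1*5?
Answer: -27/4 ≈ -6.7500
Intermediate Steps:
D(R) = -5 + R (D(R) = R - 5 = -5 + R)
z(H) = 1/(2*H)
w = 6 (w = -3*(-2) = 6)
(D(-4)*w)*z(4) = ((-5 - 4)*6)*((½)/4) = (-9*6)*((½)*(¼)) = -54*⅛ = -27/4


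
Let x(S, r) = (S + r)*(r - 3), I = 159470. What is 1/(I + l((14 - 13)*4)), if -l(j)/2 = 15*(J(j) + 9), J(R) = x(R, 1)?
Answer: 1/159500 ≈ 6.2696e-6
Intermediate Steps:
x(S, r) = (-3 + r)*(S + r) (x(S, r) = (S + r)*(-3 + r) = (-3 + r)*(S + r))
J(R) = -2 - 2*R (J(R) = 1**2 - 3*R - 3*1 + R*1 = 1 - 3*R - 3 + R = -2 - 2*R)
l(j) = -210 + 60*j (l(j) = -30*((-2 - 2*j) + 9) = -30*(7 - 2*j) = -2*(105 - 30*j) = -210 + 60*j)
1/(I + l((14 - 13)*4)) = 1/(159470 + (-210 + 60*((14 - 13)*4))) = 1/(159470 + (-210 + 60*(1*4))) = 1/(159470 + (-210 + 60*4)) = 1/(159470 + (-210 + 240)) = 1/(159470 + 30) = 1/159500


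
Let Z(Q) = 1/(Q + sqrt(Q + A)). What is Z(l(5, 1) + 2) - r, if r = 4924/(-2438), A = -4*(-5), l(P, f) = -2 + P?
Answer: 25839/12190 ≈ 2.1197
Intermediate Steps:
A = 20
r = -2462/1219 (r = 4924*(-1/2438) = -2462/1219 ≈ -2.0197)
Z(Q) = 1/(Q + sqrt(20 + Q)) (Z(Q) = 1/(Q + sqrt(Q + 20)) = 1/(Q + sqrt(20 + Q)))
Z(l(5, 1) + 2) - r = 1/(((-2 + 5) + 2) + sqrt(20 + ((-2 + 5) + 2))) - 1*(-2462/1219) = 1/((3 + 2) + sqrt(20 + (3 + 2))) + 2462/1219 = 1/(5 + sqrt(20 + 5)) + 2462/1219 = 1/(5 + sqrt(25)) + 2462/1219 = 1/(5 + 5) + 2462/1219 = 1/10 + 2462/1219 = 25839/12190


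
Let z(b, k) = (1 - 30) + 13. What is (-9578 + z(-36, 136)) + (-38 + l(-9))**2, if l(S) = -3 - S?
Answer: -8570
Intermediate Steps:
z(b, k) = -16 (z(b, k) = -29 + 13 = -16)
(-9578 + z(-36, 136)) + (-38 + l(-9))**2 = (-9578 - 16) + (-38 + (-3 - 1*(-9)))**2 = -9594 + (-38 + (-3 + 9))**2 = -9594 + (-38 + 6)**2 = -9594 + (-32)**2 = -9594 + 1024 = -8570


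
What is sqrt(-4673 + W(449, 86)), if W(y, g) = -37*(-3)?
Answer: I*sqrt(4562) ≈ 67.543*I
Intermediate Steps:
W(y, g) = 111
sqrt(-4673 + W(449, 86)) = sqrt(-4673 + 111) = sqrt(-4562) = I*sqrt(4562)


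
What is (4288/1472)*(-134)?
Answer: -8978/23 ≈ -390.35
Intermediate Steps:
(4288/1472)*(-134) = (4288*(1/1472))*(-134) = (67/23)*(-134) = -8978/23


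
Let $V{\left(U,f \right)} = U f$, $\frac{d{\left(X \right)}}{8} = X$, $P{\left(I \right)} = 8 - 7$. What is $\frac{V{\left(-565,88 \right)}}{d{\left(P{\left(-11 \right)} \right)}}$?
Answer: $-6215$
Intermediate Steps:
$P{\left(I \right)} = 1$ ($P{\left(I \right)} = 8 - 7 = 1$)
$d{\left(X \right)} = 8 X$
$\frac{V{\left(-565,88 \right)}}{d{\left(P{\left(-11 \right)} \right)}} = \frac{\left(-565\right) 88}{8 \cdot 1} = - \frac{49720}{8} = \left(-49720\right) \frac{1}{8} = -6215$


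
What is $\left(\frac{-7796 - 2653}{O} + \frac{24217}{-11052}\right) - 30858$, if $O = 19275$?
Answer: $- \frac{2191392896141}{71009100} \approx -30861.0$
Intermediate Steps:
$\left(\frac{-7796 - 2653}{O} + \frac{24217}{-11052}\right) - 30858 = \left(\frac{-7796 - 2653}{19275} + \frac{24217}{-11052}\right) - 30858 = \left(\left(-7796 - 2653\right) \frac{1}{19275} + 24217 \left(- \frac{1}{11052}\right)\right) - 30858 = \left(\left(-10449\right) \frac{1}{19275} - \frac{24217}{11052}\right) - 30858 = \left(- \frac{3483}{6425} - \frac{24217}{11052}\right) - 30858 = - \frac{194088341}{71009100} - 30858 = - \frac{2191392896141}{71009100}$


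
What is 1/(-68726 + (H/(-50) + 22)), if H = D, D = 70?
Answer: -5/343527 ≈ -1.4555e-5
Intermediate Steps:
H = 70
1/(-68726 + (H/(-50) + 22)) = 1/(-68726 + (70/(-50) + 22)) = 1/(-68726 + (70*(-1/50) + 22)) = 1/(-68726 + (-7/5 + 22)) = 1/(-68726 + 103/5) = 1/(-343527/5) = -5/343527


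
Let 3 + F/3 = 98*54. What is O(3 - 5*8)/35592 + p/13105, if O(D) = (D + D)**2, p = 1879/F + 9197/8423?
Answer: 799726447526071/5194811513457630 ≈ 0.15395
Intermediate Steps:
F = 15867 (F = -9 + 3*(98*54) = -9 + 3*5292 = -9 + 15876 = 15867)
p = 161755616/133647741 (p = 1879/15867 + 9197/8423 = 161755616/133647741 ≈ 1.2103)
O(D) = 4*D**2 (O(D) = (2*D)**2 = 4*D**2)
O(3 - 5*8)/35592 + p/13105 = (4*(3 - 5*8)**2)/35592 + (161755616/133647741)/13105 = (4*(3 - 40)**2)*(1/35592) + (161755616/133647741)*(1/13105) = (4*(-37)**2)*(1/35592) + 161755616/1751453645805 = (4*1369)*(1/35592) + 161755616/1751453645805 = 5476*(1/35592) + 161755616/1751453645805 = 1369/8898 + 161755616/1751453645805 = 799726447526071/5194811513457630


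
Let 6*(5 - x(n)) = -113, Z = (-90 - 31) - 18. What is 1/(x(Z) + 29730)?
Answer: 6/178523 ≈ 3.3609e-5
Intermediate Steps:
Z = -139 (Z = -121 - 18 = -139)
x(n) = 143/6 (x(n) = 5 - 1/6*(-113) = 5 + 113/6 = 143/6)
1/(x(Z) + 29730) = 1/(143/6 + 29730) = 1/(178523/6) = 6/178523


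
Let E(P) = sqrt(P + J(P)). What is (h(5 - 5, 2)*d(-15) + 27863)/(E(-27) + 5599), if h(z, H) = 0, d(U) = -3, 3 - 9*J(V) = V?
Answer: 468014811/94046474 - 27863*I*sqrt(213)/94046474 ≈ 4.9764 - 0.0043239*I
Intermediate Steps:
J(V) = 1/3 - V/9
E(P) = sqrt(1/3 + 8*P/9) (E(P) = sqrt(P + (1/3 - P/9)) = sqrt(1/3 + 8*P/9))
(h(5 - 5, 2)*d(-15) + 27863)/(E(-27) + 5599) = (0*(-3) + 27863)/(sqrt(3 + 8*(-27))/3 + 5599) = (0 + 27863)/(sqrt(3 - 216)/3 + 5599) = 27863/(sqrt(-213)/3 + 5599) = 27863/((I*sqrt(213))/3 + 5599) = 27863/(I*sqrt(213)/3 + 5599) = 27863/(5599 + I*sqrt(213)/3)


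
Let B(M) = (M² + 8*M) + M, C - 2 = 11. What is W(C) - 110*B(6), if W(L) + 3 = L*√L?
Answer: -9903 + 13*√13 ≈ -9856.1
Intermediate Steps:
C = 13 (C = 2 + 11 = 13)
B(M) = M² + 9*M
W(L) = -3 + L^(3/2) (W(L) = -3 + L*√L = -3 + L^(3/2))
W(C) - 110*B(6) = (-3 + 13^(3/2)) - 660*(9 + 6) = (-3 + 13*√13) - 660*15 = (-3 + 13*√13) - 110*90 = (-3 + 13*√13) - 9900 = -9903 + 13*√13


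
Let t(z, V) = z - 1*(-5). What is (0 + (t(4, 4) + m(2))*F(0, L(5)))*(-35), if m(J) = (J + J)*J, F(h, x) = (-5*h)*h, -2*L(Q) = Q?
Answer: 0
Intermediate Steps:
L(Q) = -Q/2
F(h, x) = -5*h**2
t(z, V) = 5 + z (t(z, V) = z + 5 = 5 + z)
m(J) = 2*J**2 (m(J) = (2*J)*J = 2*J**2)
(0 + (t(4, 4) + m(2))*F(0, L(5)))*(-35) = (0 + ((5 + 4) + 2*2**2)*(-5*0**2))*(-35) = (0 + (9 + 2*4)*(-5*0))*(-35) = (0 + (9 + 8)*0)*(-35) = (0 + 17*0)*(-35) = (0 + 0)*(-35) = 0*(-35) = 0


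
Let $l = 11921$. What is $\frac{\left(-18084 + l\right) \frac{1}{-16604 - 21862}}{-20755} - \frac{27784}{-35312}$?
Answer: $\frac{693170858027}{880992279405} \approx 0.78681$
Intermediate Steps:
$\frac{\left(-18084 + l\right) \frac{1}{-16604 - 21862}}{-20755} - \frac{27784}{-35312} = \frac{\left(-18084 + 11921\right) \frac{1}{-16604 - 21862}}{-20755} - \frac{27784}{-35312} = - \frac{6163}{-38466} \left(- \frac{1}{20755}\right) - - \frac{3473}{4414} = \left(-6163\right) \left(- \frac{1}{38466}\right) \left(- \frac{1}{20755}\right) + \frac{3473}{4414} = \frac{6163}{38466} \left(- \frac{1}{20755}\right) + \frac{3473}{4414} = - \frac{6163}{798361830} + \frac{3473}{4414} = \frac{693170858027}{880992279405}$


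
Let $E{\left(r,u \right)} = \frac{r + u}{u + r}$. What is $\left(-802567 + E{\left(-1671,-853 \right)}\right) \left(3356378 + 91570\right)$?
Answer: $-2767205834568$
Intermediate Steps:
$E{\left(r,u \right)} = 1$ ($E{\left(r,u \right)} = \frac{r + u}{r + u} = 1$)
$\left(-802567 + E{\left(-1671,-853 \right)}\right) \left(3356378 + 91570\right) = \left(-802567 + 1\right) \left(3356378 + 91570\right) = \left(-802566\right) 3447948 = -2767205834568$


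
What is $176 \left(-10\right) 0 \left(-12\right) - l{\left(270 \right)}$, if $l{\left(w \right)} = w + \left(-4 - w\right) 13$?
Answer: $3292$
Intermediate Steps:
$l{\left(w \right)} = -52 - 12 w$ ($l{\left(w \right)} = w - \left(52 + 13 w\right) = -52 - 12 w$)
$176 \left(-10\right) 0 \left(-12\right) - l{\left(270 \right)} = 176 \left(-10\right) 0 \left(-12\right) - \left(-52 - 3240\right) = 176 \cdot 0 \left(-12\right) - \left(-52 - 3240\right) = 176 \cdot 0 - -3292 = 0 + 3292 = 3292$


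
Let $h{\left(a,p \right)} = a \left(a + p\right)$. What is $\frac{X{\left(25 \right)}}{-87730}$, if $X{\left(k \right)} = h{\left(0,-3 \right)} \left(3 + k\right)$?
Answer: $0$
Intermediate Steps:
$X{\left(k \right)} = 0$ ($X{\left(k \right)} = 0 \left(0 - 3\right) \left(3 + k\right) = 0 \left(-3\right) \left(3 + k\right) = 0 \left(3 + k\right) = 0$)
$\frac{X{\left(25 \right)}}{-87730} = \frac{0}{-87730} = 0 \left(- \frac{1}{87730}\right) = 0$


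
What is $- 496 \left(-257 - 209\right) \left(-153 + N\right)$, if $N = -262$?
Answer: $-95921440$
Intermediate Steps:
$- 496 \left(-257 - 209\right) \left(-153 + N\right) = - 496 \left(-257 - 209\right) \left(-153 - 262\right) = - 496 \left(\left(-466\right) \left(-415\right)\right) = \left(-496\right) 193390 = -95921440$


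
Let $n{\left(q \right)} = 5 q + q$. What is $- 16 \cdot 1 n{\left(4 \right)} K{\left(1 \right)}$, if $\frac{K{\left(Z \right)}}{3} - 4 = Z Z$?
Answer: $-5760$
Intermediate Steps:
$K{\left(Z \right)} = 12 + 3 Z^{2}$ ($K{\left(Z \right)} = 12 + 3 Z Z = 12 + 3 Z^{2}$)
$n{\left(q \right)} = 6 q$
$- 16 \cdot 1 n{\left(4 \right)} K{\left(1 \right)} = - 16 \cdot 1 \cdot 6 \cdot 4 \left(12 + 3 \cdot 1^{2}\right) = - 16 \cdot 1 \cdot 24 \left(12 + 3 \cdot 1\right) = - 16 \cdot 24 \left(12 + 3\right) = - 16 \cdot 24 \cdot 15 = \left(-16\right) 360 = -5760$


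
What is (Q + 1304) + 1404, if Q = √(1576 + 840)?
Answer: 2708 + 4*√151 ≈ 2757.2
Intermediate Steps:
Q = 4*√151 (Q = √2416 = 4*√151 ≈ 49.153)
(Q + 1304) + 1404 = (4*√151 + 1304) + 1404 = (1304 + 4*√151) + 1404 = 2708 + 4*√151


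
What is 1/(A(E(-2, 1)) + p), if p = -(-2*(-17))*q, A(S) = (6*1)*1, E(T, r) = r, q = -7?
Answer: 1/244 ≈ 0.0040984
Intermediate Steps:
A(S) = 6 (A(S) = 6*1 = 6)
p = 238 (p = -(-2*(-17))*(-7) = -34*(-7) = -1*(-238) = 238)
1/(A(E(-2, 1)) + p) = 1/(6 + 238) = 1/244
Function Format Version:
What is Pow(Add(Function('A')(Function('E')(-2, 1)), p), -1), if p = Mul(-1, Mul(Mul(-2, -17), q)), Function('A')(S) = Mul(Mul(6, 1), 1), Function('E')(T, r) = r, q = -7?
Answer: Rational(1, 244) ≈ 0.0040984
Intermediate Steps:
Function('A')(S) = 6 (Function('A')(S) = Mul(6, 1) = 6)
p = 238 (p = Mul(-1, Mul(Mul(-2, -17), -7)) = Mul(-1, Mul(34, -7)) = Mul(-1, -238) = 238)
Pow(Add(Function('A')(Function('E')(-2, 1)), p), -1) = Pow(Add(6, 238), -1) = Pow(244, -1) = Rational(1, 244)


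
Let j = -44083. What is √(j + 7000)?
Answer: I*√37083 ≈ 192.57*I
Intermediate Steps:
√(j + 7000) = √(-44083 + 7000) = √(-37083) = I*√37083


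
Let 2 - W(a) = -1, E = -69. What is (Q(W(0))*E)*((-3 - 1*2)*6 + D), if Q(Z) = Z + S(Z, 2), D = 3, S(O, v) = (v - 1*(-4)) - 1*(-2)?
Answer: 20493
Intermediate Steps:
S(O, v) = 6 + v (S(O, v) = (v + 4) + 2 = (4 + v) + 2 = 6 + v)
W(a) = 3 (W(a) = 2 - 1*(-1) = 2 + 1 = 3)
Q(Z) = 8 + Z (Q(Z) = Z + (6 + 2) = Z + 8 = 8 + Z)
(Q(W(0))*E)*((-3 - 1*2)*6 + D) = ((8 + 3)*(-69))*((-3 - 1*2)*6 + 3) = (11*(-69))*((-3 - 2)*6 + 3) = -759*(-5*6 + 3) = -759*(-30 + 3) = -759*(-27) = 20493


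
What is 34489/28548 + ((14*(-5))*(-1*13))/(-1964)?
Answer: 803033/1078236 ≈ 0.74477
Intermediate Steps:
34489/28548 + ((14*(-5))*(-1*13))/(-1964) = 34489*(1/28548) - 70*(-13)*(-1/1964) = 2653/2196 + 910*(-1/1964) = 2653/2196 - 455/982 = 803033/1078236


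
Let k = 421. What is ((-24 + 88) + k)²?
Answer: 235225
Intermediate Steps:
((-24 + 88) + k)² = ((-24 + 88) + 421)² = (64 + 421)² = 485² = 235225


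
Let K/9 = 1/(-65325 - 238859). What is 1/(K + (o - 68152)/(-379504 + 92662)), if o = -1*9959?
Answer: 14542124488/3959589141 ≈ 3.6726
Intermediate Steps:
o = -9959
K = -9/304184 (K = 9/(-65325 - 238859) = 9/(-304184) = 9*(-1/304184) = -9/304184 ≈ -2.9587e-5)
1/(K + (o - 68152)/(-379504 + 92662)) = 1/(-9/304184 + (-9959 - 68152)/(-379504 + 92662)) = 1/(-9/304184 - 78111/(-286842)) = 1/(-9/304184 - 78111*(-1/286842)) = 1/(-9/304184 + 26037/95614) = 1/(3959589141/14542124488) = 14542124488/3959589141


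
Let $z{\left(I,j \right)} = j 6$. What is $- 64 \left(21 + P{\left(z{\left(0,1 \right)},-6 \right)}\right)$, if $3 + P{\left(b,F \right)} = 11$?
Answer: $-1856$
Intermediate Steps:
$z{\left(I,j \right)} = 6 j$
$P{\left(b,F \right)} = 8$ ($P{\left(b,F \right)} = -3 + 11 = 8$)
$- 64 \left(21 + P{\left(z{\left(0,1 \right)},-6 \right)}\right) = - 64 \left(21 + 8\right) = \left(-64\right) 29 = -1856$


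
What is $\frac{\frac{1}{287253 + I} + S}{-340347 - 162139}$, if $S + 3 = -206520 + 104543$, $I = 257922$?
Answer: $\frac{55596946499}{273942805050} \approx 0.20295$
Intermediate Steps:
$S = -101980$ ($S = -3 + \left(-206520 + 104543\right) = -3 - 101977 = -101980$)
$\frac{\frac{1}{287253 + I} + S}{-340347 - 162139} = \frac{\frac{1}{287253 + 257922} - 101980}{-340347 - 162139} = \frac{\frac{1}{545175} - 101980}{-502486} = \left(\frac{1}{545175} - 101980\right) \left(- \frac{1}{502486}\right) = \left(- \frac{55596946499}{545175}\right) \left(- \frac{1}{502486}\right) = \frac{55596946499}{273942805050}$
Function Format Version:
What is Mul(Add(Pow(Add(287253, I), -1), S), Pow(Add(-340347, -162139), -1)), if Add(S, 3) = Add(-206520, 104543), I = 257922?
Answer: Rational(55596946499, 273942805050) ≈ 0.20295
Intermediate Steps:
S = -101980 (S = Add(-3, Add(-206520, 104543)) = Add(-3, -101977) = -101980)
Mul(Add(Pow(Add(287253, I), -1), S), Pow(Add(-340347, -162139), -1)) = Mul(Add(Pow(Add(287253, 257922), -1), -101980), Pow(Add(-340347, -162139), -1)) = Mul(Add(Pow(545175, -1), -101980), Pow(-502486, -1)) = Mul(Add(Rational(1, 545175), -101980), Rational(-1, 502486)) = Mul(Rational(-55596946499, 545175), Rational(-1, 502486)) = Rational(55596946499, 273942805050)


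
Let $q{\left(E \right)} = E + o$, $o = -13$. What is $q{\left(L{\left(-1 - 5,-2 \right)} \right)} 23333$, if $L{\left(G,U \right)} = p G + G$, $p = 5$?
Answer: $-1143317$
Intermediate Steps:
$L{\left(G,U \right)} = 6 G$ ($L{\left(G,U \right)} = 5 G + G = 6 G$)
$q{\left(E \right)} = -13 + E$ ($q{\left(E \right)} = E - 13 = -13 + E$)
$q{\left(L{\left(-1 - 5,-2 \right)} \right)} 23333 = \left(-13 + 6 \left(-1 - 5\right)\right) 23333 = \left(-13 + 6 \left(-6\right)\right) 23333 = \left(-13 - 36\right) 23333 = \left(-49\right) 23333 = -1143317$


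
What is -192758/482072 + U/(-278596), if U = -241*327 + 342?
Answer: -496119634/4196979091 ≈ -0.11821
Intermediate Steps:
U = -78465 (U = -78807 + 342 = -78465)
-192758/482072 + U/(-278596) = -192758/482072 - 78465/(-278596) = -192758*1/482072 - 78465*(-1/278596) = -96379/241036 + 78465/278596 = -496119634/4196979091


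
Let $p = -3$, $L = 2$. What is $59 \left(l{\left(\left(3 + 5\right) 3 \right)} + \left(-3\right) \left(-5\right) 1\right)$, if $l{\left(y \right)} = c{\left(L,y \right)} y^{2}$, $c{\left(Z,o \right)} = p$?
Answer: $-101067$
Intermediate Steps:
$c{\left(Z,o \right)} = -3$
$l{\left(y \right)} = - 3 y^{2}$
$59 \left(l{\left(\left(3 + 5\right) 3 \right)} + \left(-3\right) \left(-5\right) 1\right) = 59 \left(- 3 \left(\left(3 + 5\right) 3\right)^{2} + \left(-3\right) \left(-5\right) 1\right) = 59 \left(- 3 \left(8 \cdot 3\right)^{2} + 15 \cdot 1\right) = 59 \left(- 3 \cdot 24^{2} + 15\right) = 59 \left(\left(-3\right) 576 + 15\right) = 59 \left(-1728 + 15\right) = 59 \left(-1713\right) = -101067$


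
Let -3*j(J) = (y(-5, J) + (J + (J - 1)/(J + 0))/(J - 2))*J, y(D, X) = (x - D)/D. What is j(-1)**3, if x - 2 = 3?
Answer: -343/729 ≈ -0.47051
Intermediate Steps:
x = 5 (x = 2 + 3 = 5)
y(D, X) = (5 - D)/D
j(J) = -J*(-2 + (J + (-1 + J)/J)/(-2 + J))/3 (j(J) = -((5 - 1*(-5))/(-5) + (J + (J - 1)/(J + 0))/(J - 2))*J/3 = -(-(5 + 5)/5 + (J + (-1 + J)/J)/(-2 + J))*J/3 = -(-1/5*10 + (J + (-1 + J)/J)/(-2 + J))*J/3 = -(-2 + (J + (-1 + J)/J)/(-2 + J))*J/3 = -J*(-2 + (J + (-1 + J)/J)/(-2 + J))/3)
j(-1)**3 = ((1 + (-1)**2 - 5*(-1))/(3*(-2 - 1)))**3 = ((1/3)*(1 + 1 + 5)/(-3))**3 = ((1/3)*(-1/3)*7)**3 = (-7/9)**3 = -343/729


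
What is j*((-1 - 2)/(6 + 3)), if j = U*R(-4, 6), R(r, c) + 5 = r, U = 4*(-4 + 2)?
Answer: -24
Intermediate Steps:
U = -8 (U = 4*(-2) = -8)
R(r, c) = -5 + r
j = 72 (j = -8*(-5 - 4) = -8*(-9) = 72)
j*((-1 - 2)/(6 + 3)) = 72*((-1 - 2)/(6 + 3)) = 72*(-3/9) = 72*(-3*⅑) = 72*(-⅓) = -24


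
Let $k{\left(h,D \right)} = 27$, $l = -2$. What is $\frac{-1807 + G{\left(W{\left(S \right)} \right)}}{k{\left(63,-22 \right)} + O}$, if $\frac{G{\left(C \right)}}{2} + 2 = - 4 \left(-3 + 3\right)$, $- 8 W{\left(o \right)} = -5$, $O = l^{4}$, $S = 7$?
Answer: $- \frac{1811}{43} \approx -42.116$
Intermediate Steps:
$O = 16$ ($O = \left(-2\right)^{4} = 16$)
$W{\left(o \right)} = \frac{5}{8}$ ($W{\left(o \right)} = \left(- \frac{1}{8}\right) \left(-5\right) = \frac{5}{8}$)
$G{\left(C \right)} = -4$ ($G{\left(C \right)} = -4 + 2 \left(- 4 \left(-3 + 3\right)\right) = -4 + 2 \left(\left(-4\right) 0\right) = -4 + 2 \cdot 0 = -4 + 0 = -4$)
$\frac{-1807 + G{\left(W{\left(S \right)} \right)}}{k{\left(63,-22 \right)} + O} = \frac{-1807 - 4}{27 + 16} = - \frac{1811}{43}$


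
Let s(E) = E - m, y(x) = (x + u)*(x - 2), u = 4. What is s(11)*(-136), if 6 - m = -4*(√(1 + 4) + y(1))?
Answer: -3400 + 544*√5 ≈ -2183.6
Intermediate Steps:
y(x) = (-2 + x)*(4 + x) (y(x) = (x + 4)*(x - 2) = (4 + x)*(-2 + x) = (-2 + x)*(4 + x))
m = -14 + 4*√5 (m = 6 - (-4)*(√(1 + 4) + (-8 + 1² + 2*1)) = 6 - (-4)*(√5 + (-8 + 1 + 2)) = 6 - (-4)*(√5 - 5) = 6 - (-4)*(-5 + √5) = 6 - (20 - 4*√5) = 6 + (-20 + 4*√5) = -14 + 4*√5 ≈ -5.0557)
s(E) = 14 + E - 4*√5 (s(E) = E - (-14 + 4*√5) = E + (14 - 4*√5) = 14 + E - 4*√5)
s(11)*(-136) = (14 + 11 - 4*√5)*(-136) = (25 - 4*√5)*(-136) = -3400 + 544*√5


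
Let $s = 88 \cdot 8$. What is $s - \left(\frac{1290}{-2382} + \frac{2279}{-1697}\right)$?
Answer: $\frac{475560754}{673709} \approx 705.88$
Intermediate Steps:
$s = 704$
$s - \left(\frac{1290}{-2382} + \frac{2279}{-1697}\right) = 704 - \left(\frac{1290}{-2382} + \frac{2279}{-1697}\right) = 704 - \left(1290 \left(- \frac{1}{2382}\right) + 2279 \left(- \frac{1}{1697}\right)\right) = 704 - \left(- \frac{215}{397} - \frac{2279}{1697}\right) = 704 - - \frac{1269618}{673709} = 704 + \frac{1269618}{673709} = \frac{475560754}{673709}$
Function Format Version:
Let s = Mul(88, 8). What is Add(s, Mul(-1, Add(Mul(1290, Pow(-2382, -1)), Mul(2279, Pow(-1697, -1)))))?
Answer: Rational(475560754, 673709) ≈ 705.88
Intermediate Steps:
s = 704
Add(s, Mul(-1, Add(Mul(1290, Pow(-2382, -1)), Mul(2279, Pow(-1697, -1))))) = Add(704, Mul(-1, Add(Mul(1290, Pow(-2382, -1)), Mul(2279, Pow(-1697, -1))))) = Add(704, Mul(-1, Add(Mul(1290, Rational(-1, 2382)), Mul(2279, Rational(-1, 1697))))) = Add(704, Mul(-1, Add(Rational(-215, 397), Rational(-2279, 1697)))) = Add(704, Mul(-1, Rational(-1269618, 673709))) = Add(704, Rational(1269618, 673709)) = Rational(475560754, 673709)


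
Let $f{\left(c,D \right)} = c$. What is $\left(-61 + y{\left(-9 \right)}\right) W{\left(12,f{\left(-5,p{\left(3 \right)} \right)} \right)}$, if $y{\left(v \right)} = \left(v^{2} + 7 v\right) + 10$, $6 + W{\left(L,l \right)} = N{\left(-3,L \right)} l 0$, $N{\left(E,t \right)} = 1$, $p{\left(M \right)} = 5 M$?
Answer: $198$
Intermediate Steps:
$W{\left(L,l \right)} = -6$ ($W{\left(L,l \right)} = -6 + 1 l 0 = -6 + l 0 = -6 + 0 = -6$)
$y{\left(v \right)} = 10 + v^{2} + 7 v$
$\left(-61 + y{\left(-9 \right)}\right) W{\left(12,f{\left(-5,p{\left(3 \right)} \right)} \right)} = \left(-61 + \left(10 + \left(-9\right)^{2} + 7 \left(-9\right)\right)\right) \left(-6\right) = \left(-61 + \left(10 + 81 - 63\right)\right) \left(-6\right) = \left(-61 + 28\right) \left(-6\right) = \left(-33\right) \left(-6\right) = 198$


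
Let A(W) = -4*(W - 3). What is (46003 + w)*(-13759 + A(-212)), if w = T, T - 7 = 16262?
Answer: -803246528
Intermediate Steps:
T = 16269 (T = 7 + 16262 = 16269)
w = 16269
A(W) = 12 - 4*W (A(W) = -4*(-3 + W) = 12 - 4*W)
(46003 + w)*(-13759 + A(-212)) = (46003 + 16269)*(-13759 + (12 - 4*(-212))) = 62272*(-13759 + (12 + 848)) = 62272*(-13759 + 860) = 62272*(-12899) = -803246528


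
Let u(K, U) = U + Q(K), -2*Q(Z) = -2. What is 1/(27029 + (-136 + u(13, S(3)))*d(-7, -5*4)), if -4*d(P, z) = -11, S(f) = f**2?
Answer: 2/53365 ≈ 3.7478e-5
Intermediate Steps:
Q(Z) = 1 (Q(Z) = -1/2*(-2) = 1)
d(P, z) = 11/4 (d(P, z) = -1/4*(-11) = 11/4)
u(K, U) = 1 + U (u(K, U) = U + 1 = 1 + U)
1/(27029 + (-136 + u(13, S(3)))*d(-7, -5*4)) = 1/(27029 + (-136 + (1 + 3**2))*(11/4)) = 1/(27029 + (-136 + (1 + 9))*(11/4)) = 1/(27029 + (-136 + 10)*(11/4)) = 1/(27029 - 126*11/4) = 1/(27029 - 693/2) = 1/(53365/2) = 2/53365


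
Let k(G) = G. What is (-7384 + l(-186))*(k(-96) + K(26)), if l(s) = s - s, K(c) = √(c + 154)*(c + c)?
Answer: 708864 - 2303808*√5 ≈ -4.4426e+6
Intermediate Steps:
K(c) = 2*c*√(154 + c) (K(c) = √(154 + c)*(2*c) = 2*c*√(154 + c))
l(s) = 0
(-7384 + l(-186))*(k(-96) + K(26)) = (-7384 + 0)*(-96 + 2*26*√(154 + 26)) = -7384*(-96 + 2*26*√180) = -7384*(-96 + 2*26*(6*√5)) = -7384*(-96 + 312*√5) = 708864 - 2303808*√5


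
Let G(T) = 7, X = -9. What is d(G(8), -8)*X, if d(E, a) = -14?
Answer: 126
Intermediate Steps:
d(G(8), -8)*X = -14*(-9) = 126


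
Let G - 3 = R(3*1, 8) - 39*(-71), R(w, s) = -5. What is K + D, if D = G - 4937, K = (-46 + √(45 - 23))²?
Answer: -2170 + (46 - √22)² ≈ -463.52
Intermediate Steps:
G = 2767 (G = 3 + (-5 - 39*(-71)) = 3 + (-5 + 2769) = 3 + 2764 = 2767)
K = (-46 + √22)² ≈ 1706.5
D = -2170 (D = 2767 - 4937 = -2170)
K + D = (46 - √22)² - 2170 = -2170 + (46 - √22)²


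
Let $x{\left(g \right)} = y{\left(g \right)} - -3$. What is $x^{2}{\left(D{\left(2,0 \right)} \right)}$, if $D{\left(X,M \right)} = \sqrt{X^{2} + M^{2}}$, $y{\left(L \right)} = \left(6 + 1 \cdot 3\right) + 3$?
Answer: $225$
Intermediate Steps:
$y{\left(L \right)} = 12$ ($y{\left(L \right)} = \left(6 + 3\right) + 3 = 9 + 3 = 12$)
$D{\left(X,M \right)} = \sqrt{M^{2} + X^{2}}$
$x{\left(g \right)} = 15$ ($x{\left(g \right)} = 12 - -3 = 12 + 3 = 15$)
$x^{2}{\left(D{\left(2,0 \right)} \right)} = 15^{2} = 225$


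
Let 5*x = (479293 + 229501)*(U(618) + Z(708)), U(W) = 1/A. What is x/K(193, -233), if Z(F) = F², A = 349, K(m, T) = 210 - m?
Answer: 123997228258778/29665 ≈ 4.1799e+9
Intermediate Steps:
U(W) = 1/349
x = 123997228258778/1745 (x = ((479293 + 229501)*(1/349 + 708²))/5 = (708794*(1/349 + 501264))/5 = (708794*(174941137/349))/5 = (⅕)*(123997228258778/349) = 123997228258778/1745 ≈ 7.1059e+10)
x/K(193, -233) = 123997228258778/(1745*(210 - 1*193)) = 123997228258778/(1745*(210 - 193)) = (123997228258778/1745)/17 = (123997228258778/1745)*(1/17) = 123997228258778/29665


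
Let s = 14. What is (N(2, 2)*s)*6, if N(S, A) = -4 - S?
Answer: -504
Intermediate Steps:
(N(2, 2)*s)*6 = ((-4 - 1*2)*14)*6 = ((-4 - 2)*14)*6 = -6*14*6 = -84*6 = -504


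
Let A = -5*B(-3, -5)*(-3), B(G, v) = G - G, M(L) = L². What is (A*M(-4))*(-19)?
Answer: 0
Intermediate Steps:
B(G, v) = 0
A = 0 (A = -5*0*(-3) = 0*(-3) = 0)
(A*M(-4))*(-19) = (0*(-4)²)*(-19) = (0*16)*(-19) = 0*(-19) = 0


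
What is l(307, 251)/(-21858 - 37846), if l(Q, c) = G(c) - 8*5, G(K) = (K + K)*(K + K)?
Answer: -62991/14926 ≈ -4.2202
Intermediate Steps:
G(K) = 4*K² (G(K) = (2*K)*(2*K) = 4*K²)
l(Q, c) = -40 + 4*c² (l(Q, c) = 4*c² - 8*5 = 4*c² - 40 = -40 + 4*c²)
l(307, 251)/(-21858 - 37846) = (-40 + 4*251²)/(-21858 - 37846) = (-40 + 4*63001)/(-59704) = (-40 + 252004)*(-1/59704) = 251964*(-1/59704) = -62991/14926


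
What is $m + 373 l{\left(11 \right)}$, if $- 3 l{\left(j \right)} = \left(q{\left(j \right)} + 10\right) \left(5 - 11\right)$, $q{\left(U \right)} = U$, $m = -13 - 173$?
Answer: $15480$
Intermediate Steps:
$m = -186$
$l{\left(j \right)} = 20 + 2 j$ ($l{\left(j \right)} = - \frac{\left(j + 10\right) \left(5 - 11\right)}{3} = - \frac{\left(10 + j\right) \left(-6\right)}{3} = - \frac{-60 - 6 j}{3} = 20 + 2 j$)
$m + 373 l{\left(11 \right)} = -186 + 373 \left(20 + 2 \cdot 11\right) = -186 + 373 \left(20 + 22\right) = -186 + 373 \cdot 42 = -186 + 15666 = 15480$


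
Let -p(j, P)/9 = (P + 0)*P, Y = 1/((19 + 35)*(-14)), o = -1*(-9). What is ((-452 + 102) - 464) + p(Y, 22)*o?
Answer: -40018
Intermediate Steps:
o = 9
Y = -1/756 (Y = -1/14/54 = (1/54)*(-1/14) = -1/756 ≈ -0.0013228)
p(j, P) = -9*P² (p(j, P) = -9*(P + 0)*P = -9*P*P = -9*P²)
((-452 + 102) - 464) + p(Y, 22)*o = ((-452 + 102) - 464) - 9*22²*9 = (-350 - 464) - 9*484*9 = -814 - 4356*9 = -814 - 39204 = -40018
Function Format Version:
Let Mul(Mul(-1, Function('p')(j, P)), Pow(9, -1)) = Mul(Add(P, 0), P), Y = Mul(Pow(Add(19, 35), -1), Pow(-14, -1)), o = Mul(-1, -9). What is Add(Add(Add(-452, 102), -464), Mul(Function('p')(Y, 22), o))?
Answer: -40018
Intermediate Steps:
o = 9
Y = Rational(-1, 756) (Y = Mul(Pow(54, -1), Rational(-1, 14)) = Mul(Rational(1, 54), Rational(-1, 14)) = Rational(-1, 756) ≈ -0.0013228)
Function('p')(j, P) = Mul(-9, Pow(P, 2)) (Function('p')(j, P) = Mul(-9, Mul(Add(P, 0), P)) = Mul(-9, Mul(P, P)) = Mul(-9, Pow(P, 2)))
Add(Add(Add(-452, 102), -464), Mul(Function('p')(Y, 22), o)) = Add(Add(Add(-452, 102), -464), Mul(Mul(-9, Pow(22, 2)), 9)) = Add(Add(-350, -464), Mul(Mul(-9, 484), 9)) = Add(-814, Mul(-4356, 9)) = Add(-814, -39204) = -40018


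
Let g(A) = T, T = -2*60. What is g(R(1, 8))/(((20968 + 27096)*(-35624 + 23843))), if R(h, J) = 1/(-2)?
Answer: 5/23593416 ≈ 2.1192e-7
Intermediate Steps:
T = -120
R(h, J) = -½
g(A) = -120
g(R(1, 8))/(((20968 + 27096)*(-35624 + 23843))) = -120*1/((-35624 + 23843)*(20968 + 27096)) = -120/(48064*(-11781)) = -120/(-566241984) = -120*(-1/566241984) = 5/23593416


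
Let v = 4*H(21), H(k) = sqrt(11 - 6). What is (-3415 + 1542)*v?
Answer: -7492*sqrt(5) ≈ -16753.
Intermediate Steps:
H(k) = sqrt(5)
v = 4*sqrt(5) ≈ 8.9443
(-3415 + 1542)*v = (-3415 + 1542)*(4*sqrt(5)) = -7492*sqrt(5)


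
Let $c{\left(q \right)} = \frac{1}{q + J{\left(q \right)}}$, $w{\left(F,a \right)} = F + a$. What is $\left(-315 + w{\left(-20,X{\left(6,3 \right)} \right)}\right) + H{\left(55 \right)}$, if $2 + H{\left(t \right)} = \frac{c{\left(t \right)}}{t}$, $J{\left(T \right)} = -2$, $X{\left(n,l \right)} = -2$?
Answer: $- \frac{988184}{2915} \approx -339.0$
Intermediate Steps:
$c{\left(q \right)} = \frac{1}{-2 + q}$ ($c{\left(q \right)} = \frac{1}{q - 2} = \frac{1}{-2 + q}$)
$H{\left(t \right)} = -2 + \frac{1}{t \left(-2 + t\right)}$ ($H{\left(t \right)} = -2 + \frac{1}{\left(-2 + t\right) t} = -2 + \frac{1}{t \left(-2 + t\right)}$)
$\left(-315 + w{\left(-20,X{\left(6,3 \right)} \right)}\right) + H{\left(55 \right)} = \left(-315 - 22\right) - \left(2 - \frac{1}{55 \left(-2 + 55\right)}\right) = \left(-315 - 22\right) - \left(2 - \frac{1}{55 \cdot 53}\right) = -337 + \left(-2 + \frac{1}{55} \cdot \frac{1}{53}\right) = -337 + \left(-2 + \frac{1}{2915}\right) = -337 - \frac{5829}{2915} = - \frac{988184}{2915}$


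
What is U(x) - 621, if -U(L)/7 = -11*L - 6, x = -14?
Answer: -1657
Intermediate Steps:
U(L) = 42 + 77*L (U(L) = -7*(-11*L - 6) = -7*(-6 - 11*L) = 42 + 77*L)
U(x) - 621 = (42 + 77*(-14)) - 621 = (42 - 1078) - 621 = -1036 - 621 = -1657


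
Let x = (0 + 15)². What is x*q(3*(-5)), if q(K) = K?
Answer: -3375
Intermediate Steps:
x = 225 (x = 15² = 225)
x*q(3*(-5)) = 225*(3*(-5)) = 225*(-15) = -3375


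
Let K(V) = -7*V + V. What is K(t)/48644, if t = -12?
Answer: 18/12161 ≈ 0.0014801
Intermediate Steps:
K(V) = -6*V
K(t)/48644 = -6*(-12)/48644 = 72*(1/48644) = 18/12161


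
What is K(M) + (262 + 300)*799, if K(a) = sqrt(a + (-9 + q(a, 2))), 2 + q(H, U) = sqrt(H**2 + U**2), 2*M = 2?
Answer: 449038 + sqrt(-10 + sqrt(5)) ≈ 4.4904e+5 + 2.7864*I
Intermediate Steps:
M = 1 (M = (1/2)*2 = 1)
q(H, U) = -2 + sqrt(H**2 + U**2)
K(a) = sqrt(-11 + a + sqrt(4 + a**2)) (K(a) = sqrt(a + (-9 + (-2 + sqrt(a**2 + 2**2)))) = sqrt(a + (-9 + (-2 + sqrt(a**2 + 4)))) = sqrt(a + (-9 + (-2 + sqrt(4 + a**2)))) = sqrt(a + (-11 + sqrt(4 + a**2))) = sqrt(-11 + a + sqrt(4 + a**2)))
K(M) + (262 + 300)*799 = sqrt(-11 + 1 + sqrt(4 + 1**2)) + (262 + 300)*799 = sqrt(-11 + 1 + sqrt(4 + 1)) + 562*799 = sqrt(-11 + 1 + sqrt(5)) + 449038 = sqrt(-10 + sqrt(5)) + 449038 = 449038 + sqrt(-10 + sqrt(5))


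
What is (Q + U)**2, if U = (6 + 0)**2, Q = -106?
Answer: 4900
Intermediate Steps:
U = 36 (U = 6**2 = 36)
(Q + U)**2 = (-106 + 36)**2 = (-70)**2 = 4900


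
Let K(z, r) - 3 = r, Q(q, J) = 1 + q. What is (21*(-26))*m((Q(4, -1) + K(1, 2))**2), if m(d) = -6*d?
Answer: 327600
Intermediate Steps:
K(z, r) = 3 + r
(21*(-26))*m((Q(4, -1) + K(1, 2))**2) = (21*(-26))*(-6*((1 + 4) + (3 + 2))**2) = -(-3276)*(5 + 5)**2 = -(-3276)*10**2 = -(-3276)*100 = -546*(-600) = 327600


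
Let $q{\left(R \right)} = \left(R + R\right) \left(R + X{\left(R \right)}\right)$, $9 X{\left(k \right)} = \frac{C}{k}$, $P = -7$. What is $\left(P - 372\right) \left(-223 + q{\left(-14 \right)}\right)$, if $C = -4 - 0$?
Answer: $- \frac{573427}{9} \approx -63714.0$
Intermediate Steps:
$C = -4$ ($C = -4 + 0 = -4$)
$X{\left(k \right)} = - \frac{4}{9 k}$ ($X{\left(k \right)} = \frac{\left(-4\right) \frac{1}{k}}{9} = - \frac{4}{9 k}$)
$q{\left(R \right)} = 2 R \left(R - \frac{4}{9 R}\right)$ ($q{\left(R \right)} = \left(R + R\right) \left(R - \frac{4}{9 R}\right) = 2 R \left(R - \frac{4}{9 R}\right)$)
$\left(P - 372\right) \left(-223 + q{\left(-14 \right)}\right) = \left(-7 - 372\right) \left(-223 - \left(\frac{8}{9} - 2 \left(-14\right)^{2}\right)\right) = - 379 \left(-223 + \left(- \frac{8}{9} + 2 \cdot 196\right)\right) = - 379 \left(-223 + \left(- \frac{8}{9} + 392\right)\right) = - 379 \left(-223 + \frac{3520}{9}\right) = \left(-379\right) \frac{1513}{9} = - \frac{573427}{9}$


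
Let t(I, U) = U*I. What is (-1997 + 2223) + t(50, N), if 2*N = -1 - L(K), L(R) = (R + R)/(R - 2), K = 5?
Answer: 353/3 ≈ 117.67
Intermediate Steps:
L(R) = 2*R/(-2 + R) (L(R) = (2*R)/(-2 + R) = 2*R/(-2 + R))
N = -13/6 (N = (-1 - 2*5/(-2 + 5))/2 = (-1 - 2*5/3)/2 = (-1 - 1*10/3)/2 = (-1 - 10/3)/2 = (½)*(-13/3) = -13/6 ≈ -2.1667)
t(I, U) = I*U
(-1997 + 2223) + t(50, N) = (-1997 + 2223) + 50*(-13/6) = 226 - 325/3 = 353/3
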